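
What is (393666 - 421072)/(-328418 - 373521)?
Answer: 27406/701939 ≈ 0.039043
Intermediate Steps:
(393666 - 421072)/(-328418 - 373521) = -27406/(-701939) = -27406*(-1/701939) = 27406/701939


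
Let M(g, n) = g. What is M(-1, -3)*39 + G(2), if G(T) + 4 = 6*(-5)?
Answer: -73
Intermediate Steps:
G(T) = -34 (G(T) = -4 + 6*(-5) = -4 - 30 = -34)
M(-1, -3)*39 + G(2) = -1*39 - 34 = -39 - 34 = -73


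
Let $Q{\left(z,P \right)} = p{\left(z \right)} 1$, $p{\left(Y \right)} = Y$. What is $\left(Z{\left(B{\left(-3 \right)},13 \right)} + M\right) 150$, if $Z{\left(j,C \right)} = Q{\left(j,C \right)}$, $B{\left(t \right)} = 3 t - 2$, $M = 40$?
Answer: $4350$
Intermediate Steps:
$Q{\left(z,P \right)} = z$ ($Q{\left(z,P \right)} = z 1 = z$)
$B{\left(t \right)} = -2 + 3 t$
$Z{\left(j,C \right)} = j$
$\left(Z{\left(B{\left(-3 \right)},13 \right)} + M\right) 150 = \left(\left(-2 + 3 \left(-3\right)\right) + 40\right) 150 = \left(\left(-2 - 9\right) + 40\right) 150 = \left(-11 + 40\right) 150 = 29 \cdot 150 = 4350$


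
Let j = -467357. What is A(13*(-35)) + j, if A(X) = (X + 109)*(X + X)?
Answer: -152497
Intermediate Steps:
A(X) = 2*X*(109 + X) (A(X) = (109 + X)*(2*X) = 2*X*(109 + X))
A(13*(-35)) + j = 2*(13*(-35))*(109 + 13*(-35)) - 467357 = 2*(-455)*(109 - 455) - 467357 = 2*(-455)*(-346) - 467357 = 314860 - 467357 = -152497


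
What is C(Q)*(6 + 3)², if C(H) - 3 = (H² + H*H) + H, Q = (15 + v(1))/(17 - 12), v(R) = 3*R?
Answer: 65853/25 ≈ 2634.1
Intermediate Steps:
Q = 18/5 (Q = (15 + 3*1)/(17 - 12) = (15 + 3)/5 = 18*(⅕) = 18/5 ≈ 3.6000)
C(H) = 3 + H + 2*H² (C(H) = 3 + ((H² + H*H) + H) = 3 + ((H² + H²) + H) = 3 + (2*H² + H) = 3 + (H + 2*H²) = 3 + H + 2*H²)
C(Q)*(6 + 3)² = (3 + 18/5 + 2*(18/5)²)*(6 + 3)² = (3 + 18/5 + 2*(324/25))*9² = (3 + 18/5 + 648/25)*81 = (813/25)*81 = 65853/25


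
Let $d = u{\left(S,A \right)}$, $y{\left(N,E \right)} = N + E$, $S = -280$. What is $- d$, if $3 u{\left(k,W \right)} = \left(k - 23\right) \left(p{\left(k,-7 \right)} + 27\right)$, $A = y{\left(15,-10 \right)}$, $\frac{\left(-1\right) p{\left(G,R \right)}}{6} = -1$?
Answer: $3333$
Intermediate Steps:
$p{\left(G,R \right)} = 6$ ($p{\left(G,R \right)} = \left(-6\right) \left(-1\right) = 6$)
$y{\left(N,E \right)} = E + N$
$A = 5$ ($A = -10 + 15 = 5$)
$u{\left(k,W \right)} = -253 + 11 k$ ($u{\left(k,W \right)} = \frac{\left(k - 23\right) \left(6 + 27\right)}{3} = \frac{\left(-23 + k\right) 33}{3} = \frac{-759 + 33 k}{3} = -253 + 11 k$)
$d = -3333$ ($d = -253 + 11 \left(-280\right) = -253 - 3080 = -3333$)
$- d = \left(-1\right) \left(-3333\right) = 3333$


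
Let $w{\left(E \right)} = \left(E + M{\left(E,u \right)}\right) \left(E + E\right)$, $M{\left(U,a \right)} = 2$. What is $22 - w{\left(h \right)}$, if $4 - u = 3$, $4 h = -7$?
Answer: $\frac{183}{8} \approx 22.875$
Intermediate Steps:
$h = - \frac{7}{4}$ ($h = \frac{1}{4} \left(-7\right) = - \frac{7}{4} \approx -1.75$)
$u = 1$ ($u = 4 - 3 = 1$)
$w{\left(E \right)} = 2 E \left(2 + E\right)$ ($w{\left(E \right)} = \left(E + 2\right) \left(E + E\right) = \left(2 + E\right) 2 E = 2 E \left(2 + E\right)$)
$22 - w{\left(h \right)} = 22 - 2 \left(- \frac{7}{4}\right) \left(2 - \frac{7}{4}\right) = 22 - 2 \left(- \frac{7}{4}\right) \frac{1}{4} = 22 - - \frac{7}{8} = 22 + \frac{7}{8} = \frac{183}{8}$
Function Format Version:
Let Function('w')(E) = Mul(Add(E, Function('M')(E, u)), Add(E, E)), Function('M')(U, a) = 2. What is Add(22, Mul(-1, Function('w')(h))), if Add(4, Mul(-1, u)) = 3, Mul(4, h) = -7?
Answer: Rational(183, 8) ≈ 22.875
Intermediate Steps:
h = Rational(-7, 4) (h = Mul(Rational(1, 4), -7) = Rational(-7, 4) ≈ -1.7500)
u = 1 (u = Add(4, Mul(-1, 3)) = Add(4, -3) = 1)
Function('w')(E) = Mul(2, E, Add(2, E)) (Function('w')(E) = Mul(Add(E, 2), Add(E, E)) = Mul(Add(2, E), Mul(2, E)) = Mul(2, E, Add(2, E)))
Add(22, Mul(-1, Function('w')(h))) = Add(22, Mul(-1, Mul(2, Rational(-7, 4), Add(2, Rational(-7, 4))))) = Add(22, Mul(-1, Mul(2, Rational(-7, 4), Rational(1, 4)))) = Add(22, Mul(-1, Rational(-7, 8))) = Add(22, Rational(7, 8)) = Rational(183, 8)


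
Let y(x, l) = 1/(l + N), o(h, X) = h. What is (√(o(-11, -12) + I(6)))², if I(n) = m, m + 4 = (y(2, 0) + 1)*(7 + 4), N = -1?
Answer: -15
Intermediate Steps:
y(x, l) = 1/(-1 + l) (y(x, l) = 1/(l - 1) = 1/(-1 + l))
m = -4 (m = -4 + (1/(-1 + 0) + 1)*(7 + 4) = -4 + (1/(-1) + 1)*11 = -4 + (-1 + 1)*11 = -4 + 0*11 = -4 + 0 = -4)
I(n) = -4
(√(o(-11, -12) + I(6)))² = (√(-11 - 4))² = (√(-15))² = (I*√15)² = -15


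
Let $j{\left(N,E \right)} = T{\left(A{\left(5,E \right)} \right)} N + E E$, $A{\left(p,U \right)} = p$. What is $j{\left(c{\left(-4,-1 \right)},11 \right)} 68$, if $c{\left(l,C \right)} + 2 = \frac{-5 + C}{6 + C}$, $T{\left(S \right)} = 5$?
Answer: $7140$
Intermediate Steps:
$c{\left(l,C \right)} = -2 + \frac{-5 + C}{6 + C}$
$j{\left(N,E \right)} = E^{2} + 5 N$ ($j{\left(N,E \right)} = 5 N + E E = 5 N + E^{2} = E^{2} + 5 N$)
$j{\left(c{\left(-4,-1 \right)},11 \right)} 68 = \left(11^{2} + 5 \frac{-17 - -1}{6 - 1}\right) 68 = \left(121 + 5 \frac{-17 + 1}{5}\right) 68 = \left(121 + 5 \cdot \frac{1}{5} \left(-16\right)\right) 68 = \left(121 + 5 \left(- \frac{16}{5}\right)\right) 68 = \left(121 - 16\right) 68 = 105 \cdot 68 = 7140$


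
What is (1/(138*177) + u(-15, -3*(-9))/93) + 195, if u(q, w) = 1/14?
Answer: 516795239/2650221 ≈ 195.00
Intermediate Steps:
u(q, w) = 1/14
(1/(138*177) + u(-15, -3*(-9))/93) + 195 = (1/(138*177) + (1/14)/93) + 195 = ((1/138)*(1/177) + (1/14)*(1/93)) + 195 = (1/24426 + 1/1302) + 195 = 2144/2650221 + 195 = 516795239/2650221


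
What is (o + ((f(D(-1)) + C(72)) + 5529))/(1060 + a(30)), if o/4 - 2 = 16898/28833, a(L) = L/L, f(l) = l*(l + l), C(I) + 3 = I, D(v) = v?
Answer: 23109008/4370259 ≈ 5.2878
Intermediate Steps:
C(I) = -3 + I
f(l) = 2*l² (f(l) = l*(2*l) = 2*l²)
a(L) = 1
o = 42608/4119 (o = 8 + 4*(16898/28833) = 8 + 4*(16898*(1/28833)) = 8 + 4*(2414/4119) = 8 + 9656/4119 = 42608/4119 ≈ 10.344)
(o + ((f(D(-1)) + C(72)) + 5529))/(1060 + a(30)) = (42608/4119 + ((2*(-1)² + (-3 + 72)) + 5529))/(1060 + 1) = (42608/4119 + ((2*1 + 69) + 5529))/1061 = (42608/4119 + ((2 + 69) + 5529))*(1/1061) = (42608/4119 + (71 + 5529))*(1/1061) = (42608/4119 + 5600)*(1/1061) = (23109008/4119)*(1/1061) = 23109008/4370259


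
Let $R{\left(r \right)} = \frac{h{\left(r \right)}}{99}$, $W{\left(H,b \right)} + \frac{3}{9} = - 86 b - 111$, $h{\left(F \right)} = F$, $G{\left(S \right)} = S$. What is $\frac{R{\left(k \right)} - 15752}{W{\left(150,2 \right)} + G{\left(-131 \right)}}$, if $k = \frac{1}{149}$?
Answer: $\frac{232357751}{6111831} \approx 38.018$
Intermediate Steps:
$W{\left(H,b \right)} = - \frac{334}{3} - 86 b$ ($W{\left(H,b \right)} = - \frac{1}{3} - \left(111 + 86 b\right) = - \frac{334}{3} - 86 b$)
$k = \frac{1}{149} \approx 0.0067114$
$R{\left(r \right)} = \frac{r}{99}$
$\frac{R{\left(k \right)} - 15752}{W{\left(150,2 \right)} + G{\left(-131 \right)}} = \frac{\frac{1}{99} \cdot \frac{1}{149} - 15752}{\left(- \frac{334}{3} - 172\right) - 131} = \frac{\frac{1}{14751} - 15752}{\left(- \frac{334}{3} - 172\right) - 131} = - \frac{232357751}{14751 \left(- \frac{850}{3} - 131\right)} = - \frac{232357751}{14751 \left(- \frac{1243}{3}\right)} = \left(- \frac{232357751}{14751}\right) \left(- \frac{3}{1243}\right) = \frac{232357751}{6111831}$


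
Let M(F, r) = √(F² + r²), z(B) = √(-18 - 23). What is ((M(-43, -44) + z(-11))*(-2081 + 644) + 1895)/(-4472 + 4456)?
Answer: -1895/16 + 1437*√3785/16 + 1437*I*√41/16 ≈ 5407.0 + 575.08*I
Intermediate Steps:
z(B) = I*√41 (z(B) = √(-41) = I*√41)
((M(-43, -44) + z(-11))*(-2081 + 644) + 1895)/(-4472 + 4456) = ((√((-43)² + (-44)²) + I*√41)*(-2081 + 644) + 1895)/(-4472 + 4456) = ((√(1849 + 1936) + I*√41)*(-1437) + 1895)/(-16) = ((√3785 + I*√41)*(-1437) + 1895)*(-1/16) = ((-1437*√3785 - 1437*I*√41) + 1895)*(-1/16) = (1895 - 1437*√3785 - 1437*I*√41)*(-1/16) = -1895/16 + 1437*√3785/16 + 1437*I*√41/16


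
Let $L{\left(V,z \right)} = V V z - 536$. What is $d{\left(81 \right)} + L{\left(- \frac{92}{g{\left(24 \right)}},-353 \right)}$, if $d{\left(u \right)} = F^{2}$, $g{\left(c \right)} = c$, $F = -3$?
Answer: $- \frac{205709}{36} \approx -5714.1$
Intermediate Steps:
$L{\left(V,z \right)} = -536 + z V^{2}$ ($L{\left(V,z \right)} = V^{2} z - 536 = z V^{2} - 536 = -536 + z V^{2}$)
$d{\left(u \right)} = 9$ ($d{\left(u \right)} = \left(-3\right)^{2} = 9$)
$d{\left(81 \right)} + L{\left(- \frac{92}{g{\left(24 \right)}},-353 \right)} = 9 - \left(536 + 353 \left(- \frac{92}{24}\right)^{2}\right) = 9 - \left(536 + 353 \left(\left(-92\right) \frac{1}{24}\right)^{2}\right) = 9 - \left(536 + 353 \left(- \frac{23}{6}\right)^{2}\right) = 9 - \frac{206033}{36} = - \frac{205709}{36}$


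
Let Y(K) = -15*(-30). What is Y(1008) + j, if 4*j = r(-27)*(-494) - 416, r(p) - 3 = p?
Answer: 3310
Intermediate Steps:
r(p) = 3 + p
Y(K) = 450
j = 2860 (j = ((3 - 27)*(-494) - 416)/4 = (-24*(-494) - 416)/4 = (11856 - 416)/4 = (¼)*11440 = 2860)
Y(1008) + j = 450 + 2860 = 3310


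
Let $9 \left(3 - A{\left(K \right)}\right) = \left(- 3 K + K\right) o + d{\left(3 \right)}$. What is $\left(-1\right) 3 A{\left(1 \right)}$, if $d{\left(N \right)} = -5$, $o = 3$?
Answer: $- \frac{38}{3} \approx -12.667$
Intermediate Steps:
$A{\left(K \right)} = \frac{32}{9} + \frac{2 K}{3}$ ($A{\left(K \right)} = 3 - \frac{\left(- 3 K + K\right) 3 - 5}{9} = 3 - \frac{- 2 K 3 - 5}{9} = 3 - \frac{- 6 K - 5}{9} = 3 - \frac{-5 - 6 K}{9} = 3 + \left(\frac{5}{9} + \frac{2 K}{3}\right) = \frac{32}{9} + \frac{2 K}{3}$)
$\left(-1\right) 3 A{\left(1 \right)} = \left(-1\right) 3 \left(\frac{32}{9} + \frac{2}{3} \cdot 1\right) = - 3 \left(\frac{32}{9} + \frac{2}{3}\right) = \left(-3\right) \frac{38}{9} = - \frac{38}{3}$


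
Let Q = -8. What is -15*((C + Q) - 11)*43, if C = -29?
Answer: 30960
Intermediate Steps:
-15*((C + Q) - 11)*43 = -15*((-29 - 8) - 11)*43 = -15*(-37 - 11)*43 = -15*(-48)*43 = 720*43 = 30960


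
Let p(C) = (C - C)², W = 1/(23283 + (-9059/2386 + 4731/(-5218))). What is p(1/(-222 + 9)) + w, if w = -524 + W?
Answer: -37966186046599/72454559464 ≈ -524.00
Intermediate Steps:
W = 3112537/72454559464 (W = 1/(23283 + (-9059*1/2386 + 4731*(-1/5218))) = 1/(23283 + (-9059/2386 - 4731/5218)) = 1/(23283 - 14639507/3112537) = 1/(72454559464/3112537) = 3112537/72454559464 ≈ 4.2958e-5)
w = -37966186046599/72454559464 (w = -524 + 3112537/72454559464 = -37966186046599/72454559464 ≈ -524.00)
p(C) = 0 (p(C) = 0² = 0)
p(1/(-222 + 9)) + w = 0 - 37966186046599/72454559464 = -37966186046599/72454559464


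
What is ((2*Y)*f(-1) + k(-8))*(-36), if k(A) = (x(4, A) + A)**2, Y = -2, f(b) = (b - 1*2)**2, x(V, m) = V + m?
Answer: -3888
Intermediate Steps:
f(b) = (-2 + b)**2 (f(b) = (b - 2)**2 = (-2 + b)**2)
k(A) = (4 + 2*A)**2 (k(A) = ((4 + A) + A)**2 = (4 + 2*A)**2)
((2*Y)*f(-1) + k(-8))*(-36) = ((2*(-2))*(-2 - 1)**2 + 4*(2 - 8)**2)*(-36) = (-4*(-3)**2 + 4*(-6)**2)*(-36) = (-4*9 + 4*36)*(-36) = (-36 + 144)*(-36) = 108*(-36) = -3888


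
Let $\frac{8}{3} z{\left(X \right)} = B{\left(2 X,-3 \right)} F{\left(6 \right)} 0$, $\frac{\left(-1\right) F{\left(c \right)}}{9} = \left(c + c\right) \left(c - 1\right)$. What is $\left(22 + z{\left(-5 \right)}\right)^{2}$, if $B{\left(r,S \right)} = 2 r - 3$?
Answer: $484$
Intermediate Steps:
$B{\left(r,S \right)} = -3 + 2 r$
$F{\left(c \right)} = - 18 c \left(-1 + c\right)$ ($F{\left(c \right)} = - 9 \left(c + c\right) \left(c - 1\right) = - 9 \cdot 2 c \left(-1 + c\right) = - 18 c \left(-1 + c\right)$)
$z{\left(X \right)} = 0$ ($z{\left(X \right)} = \frac{3 \left(-3 + 2 \cdot 2 X\right) 18 \cdot 6 \left(1 - 6\right) 0}{8} = \frac{3 \left(-3 + 4 X\right) 18 \cdot 6 \left(1 - 6\right) 0}{8} = \frac{3 \left(-3 + 4 X\right) 18 \cdot 6 \left(-5\right) 0}{8} = \frac{3 \left(-3 + 4 X\right) \left(-540\right) 0}{8} = \frac{3 \left(1620 - 2160 X\right) 0}{8} = \frac{3}{8} \cdot 0 = 0$)
$\left(22 + z{\left(-5 \right)}\right)^{2} = \left(22 + 0\right)^{2} = 22^{2} = 484$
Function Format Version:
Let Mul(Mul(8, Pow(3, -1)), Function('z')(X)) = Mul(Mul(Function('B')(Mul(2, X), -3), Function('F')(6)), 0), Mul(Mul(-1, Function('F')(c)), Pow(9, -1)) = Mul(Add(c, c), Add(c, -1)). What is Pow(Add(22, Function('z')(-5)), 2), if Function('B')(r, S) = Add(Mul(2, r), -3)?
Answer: 484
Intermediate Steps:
Function('B')(r, S) = Add(-3, Mul(2, r))
Function('F')(c) = Mul(-18, c, Add(-1, c)) (Function('F')(c) = Mul(-9, Mul(Add(c, c), Add(c, -1))) = Mul(-9, Mul(Mul(2, c), Add(-1, c))) = Mul(-9, Mul(2, c, Add(-1, c))) = Mul(-18, c, Add(-1, c)))
Function('z')(X) = 0 (Function('z')(X) = Mul(Rational(3, 8), Mul(Mul(Add(-3, Mul(2, Mul(2, X))), Mul(18, 6, Add(1, Mul(-1, 6)))), 0)) = Mul(Rational(3, 8), Mul(Mul(Add(-3, Mul(4, X)), Mul(18, 6, Add(1, -6))), 0)) = Mul(Rational(3, 8), Mul(Mul(Add(-3, Mul(4, X)), Mul(18, 6, -5)), 0)) = Mul(Rational(3, 8), Mul(Mul(Add(-3, Mul(4, X)), -540), 0)) = Mul(Rational(3, 8), Mul(Add(1620, Mul(-2160, X)), 0)) = Mul(Rational(3, 8), 0) = 0)
Pow(Add(22, Function('z')(-5)), 2) = Pow(Add(22, 0), 2) = Pow(22, 2) = 484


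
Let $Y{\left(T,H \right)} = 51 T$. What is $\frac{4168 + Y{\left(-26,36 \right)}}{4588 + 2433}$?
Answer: $\frac{406}{1003} \approx 0.40479$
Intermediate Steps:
$\frac{4168 + Y{\left(-26,36 \right)}}{4588 + 2433} = \frac{4168 + 51 \left(-26\right)}{4588 + 2433} = \frac{4168 - 1326}{7021} = 2842 \cdot \frac{1}{7021} = \frac{406}{1003}$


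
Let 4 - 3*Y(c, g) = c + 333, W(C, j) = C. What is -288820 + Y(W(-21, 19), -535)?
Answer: -866768/3 ≈ -2.8892e+5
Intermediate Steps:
Y(c, g) = -329/3 - c/3 (Y(c, g) = 4/3 - (c + 333)/3 = 4/3 - (333 + c)/3 = 4/3 + (-111 - c/3) = -329/3 - c/3)
-288820 + Y(W(-21, 19), -535) = -288820 + (-329/3 - 1/3*(-21)) = -288820 + (-329/3 + 7) = -288820 - 308/3 = -866768/3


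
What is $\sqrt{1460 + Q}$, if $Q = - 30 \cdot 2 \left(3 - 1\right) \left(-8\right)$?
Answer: $22 \sqrt{5} \approx 49.193$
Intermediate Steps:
$Q = 960$ ($Q = - 30 \cdot 2 \cdot 2 \left(-8\right) = \left(-30\right) 4 \left(-8\right) = \left(-120\right) \left(-8\right) = 960$)
$\sqrt{1460 + Q} = \sqrt{1460 + 960} = \sqrt{2420} = 22 \sqrt{5}$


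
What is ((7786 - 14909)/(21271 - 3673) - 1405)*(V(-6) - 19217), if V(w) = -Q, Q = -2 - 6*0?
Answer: 54009705/2 ≈ 2.7005e+7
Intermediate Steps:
Q = -2 (Q = -2 + 0 = -2)
V(w) = 2 (V(w) = -1*(-2) = 2)
((7786 - 14909)/(21271 - 3673) - 1405)*(V(-6) - 19217) = ((7786 - 14909)/(21271 - 3673) - 1405)*(2 - 19217) = (-7123/17598 - 1405)*(-19215) = (-7123*1/17598 - 1405)*(-19215) = (-17/42 - 1405)*(-19215) = -59027/42*(-19215) = 54009705/2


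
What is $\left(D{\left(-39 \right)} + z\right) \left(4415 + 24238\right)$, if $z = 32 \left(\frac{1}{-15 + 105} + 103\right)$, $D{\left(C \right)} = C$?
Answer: $\frac{1399995131}{15} \approx 9.3333 \cdot 10^{7}$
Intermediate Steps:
$z = \frac{148336}{45}$ ($z = 32 \left(\frac{1}{90} + 103\right) = 32 \cdot \frac{9271}{90} = \frac{148336}{45} \approx 3296.4$)
$\left(D{\left(-39 \right)} + z\right) \left(4415 + 24238\right) = \left(-39 + \frac{148336}{45}\right) \left(4415 + 24238\right) = \frac{146581}{45} \cdot 28653 = \frac{1399995131}{15}$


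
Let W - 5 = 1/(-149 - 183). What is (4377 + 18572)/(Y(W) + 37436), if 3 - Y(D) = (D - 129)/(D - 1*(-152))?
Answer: 1196170727/1951474166 ≈ 0.61296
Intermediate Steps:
W = 1659/332 (W = 5 + 1/(-149 - 183) = 5 + 1/(-332) = 5 - 1/332 = 1659/332 ≈ 4.9970)
Y(D) = 3 - (-129 + D)/(152 + D) (Y(D) = 3 - (D - 129)/(D - 1*(-152)) = 3 - (-129 + D)/(D + 152) = 3 - (-129 + D)/(152 + D))
(4377 + 18572)/(Y(W) + 37436) = (4377 + 18572)/((585 + 2*(1659/332))/(152 + 1659/332) + 37436) = 22949/((585 + 1659/166)/(52123/332) + 37436) = 22949/((332/52123)*(98769/166) + 37436) = 22949/(197538/52123 + 37436) = 22949/(1951474166/52123) = 22949*(52123/1951474166) = 1196170727/1951474166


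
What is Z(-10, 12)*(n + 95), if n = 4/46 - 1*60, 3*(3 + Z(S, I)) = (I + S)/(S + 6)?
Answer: -5111/46 ≈ -111.11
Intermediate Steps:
Z(S, I) = -3 + (I + S)/(3*(6 + S)) (Z(S, I) = -3 + ((I + S)/(S + 6))/3 = -3 + ((I + S)/(6 + S))/3 = -3 + (I + S)/(3*(6 + S)))
n = -1378/23 (n = 4*(1/46) - 60 = 2/23 - 60 = -1378/23 ≈ -59.913)
Z(-10, 12)*(n + 95) = ((-54 + 12 - 8*(-10))/(3*(6 - 10)))*(-1378/23 + 95) = ((⅓)*(-54 + 12 + 80)/(-4))*(807/23) = ((⅓)*(-¼)*38)*(807/23) = -19/6*807/23 = -5111/46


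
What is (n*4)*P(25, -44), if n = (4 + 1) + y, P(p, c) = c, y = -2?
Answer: -528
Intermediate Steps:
n = 3 (n = (4 + 1) - 2 = 5 - 2 = 3)
(n*4)*P(25, -44) = (3*4)*(-44) = 12*(-44) = -528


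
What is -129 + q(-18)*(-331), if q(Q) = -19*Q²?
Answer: 2037507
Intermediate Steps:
-129 + q(-18)*(-331) = -129 - 19*(-18)²*(-331) = -129 - 19*324*(-331) = -129 - 6156*(-331) = -129 + 2037636 = 2037507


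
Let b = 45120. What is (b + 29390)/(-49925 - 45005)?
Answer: -7451/9493 ≈ -0.78489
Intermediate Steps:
(b + 29390)/(-49925 - 45005) = (45120 + 29390)/(-49925 - 45005) = 74510/(-94930) = 74510*(-1/94930) = -7451/9493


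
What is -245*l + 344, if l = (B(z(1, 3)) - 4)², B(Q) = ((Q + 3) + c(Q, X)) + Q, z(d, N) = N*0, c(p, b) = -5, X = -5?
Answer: -8476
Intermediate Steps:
z(d, N) = 0
B(Q) = -2 + 2*Q (B(Q) = ((Q + 3) - 5) + Q = ((3 + Q) - 5) + Q = (-2 + Q) + Q = -2 + 2*Q)
l = 36 (l = ((-2 + 2*0) - 4)² = ((-2 + 0) - 4)² = (-2 - 4)² = (-6)² = 36)
-245*l + 344 = -245*36 + 344 = -8820 + 344 = -8476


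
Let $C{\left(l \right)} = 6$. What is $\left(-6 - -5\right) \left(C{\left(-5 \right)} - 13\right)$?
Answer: $7$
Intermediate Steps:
$\left(-6 - -5\right) \left(C{\left(-5 \right)} - 13\right) = \left(-6 - -5\right) \left(6 - 13\right) = \left(-6 + 5\right) \left(-7\right) = \left(-1\right) \left(-7\right) = 7$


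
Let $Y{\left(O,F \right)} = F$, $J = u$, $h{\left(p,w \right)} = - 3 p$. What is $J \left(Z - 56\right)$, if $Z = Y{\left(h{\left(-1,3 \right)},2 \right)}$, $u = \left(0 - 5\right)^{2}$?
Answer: $-1350$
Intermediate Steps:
$u = 25$ ($u = \left(-5\right)^{2} = 25$)
$J = 25$
$Z = 2$
$J \left(Z - 56\right) = 25 \left(2 - 56\right) = 25 \left(-54\right) = -1350$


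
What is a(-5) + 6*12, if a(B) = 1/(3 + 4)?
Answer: 505/7 ≈ 72.143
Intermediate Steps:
a(B) = 1/7
a(-5) + 6*12 = 1/7 + 6*12 = 1/7 + 72 = 505/7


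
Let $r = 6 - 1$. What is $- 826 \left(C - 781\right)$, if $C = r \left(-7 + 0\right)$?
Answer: $674016$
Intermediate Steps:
$r = 5$ ($r = 6 - 1 = 5$)
$C = -35$ ($C = 5 \left(-7 + 0\right) = 5 \left(-7\right) = -35$)
$- 826 \left(C - 781\right) = - 826 \left(-35 - 781\right) = \left(-826\right) \left(-816\right) = 674016$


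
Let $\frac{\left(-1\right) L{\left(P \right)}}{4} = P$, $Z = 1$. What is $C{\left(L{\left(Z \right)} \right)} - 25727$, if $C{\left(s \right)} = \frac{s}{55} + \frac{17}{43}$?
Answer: $- \frac{60843592}{2365} \approx -25727.0$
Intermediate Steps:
$L{\left(P \right)} = - 4 P$
$C{\left(s \right)} = \frac{17}{43} + \frac{s}{55}$ ($C{\left(s \right)} = s \frac{1}{55} + 17 \cdot \frac{1}{43} = \frac{s}{55} + \frac{17}{43} = \frac{17}{43} + \frac{s}{55}$)
$C{\left(L{\left(Z \right)} \right)} - 25727 = \left(\frac{17}{43} + \frac{\left(-4\right) 1}{55}\right) - 25727 = \left(\frac{17}{43} + \frac{1}{55} \left(-4\right)\right) - 25727 = \left(\frac{17}{43} - \frac{4}{55}\right) - 25727 = \frac{763}{2365} - 25727 = - \frac{60843592}{2365}$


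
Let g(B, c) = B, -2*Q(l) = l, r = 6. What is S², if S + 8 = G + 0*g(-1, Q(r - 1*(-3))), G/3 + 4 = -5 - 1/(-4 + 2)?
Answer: 4489/4 ≈ 1122.3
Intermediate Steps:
Q(l) = -l/2
G = -51/2 (G = -12 + 3*(-5 - 1/(-4 + 2)) = -12 + 3*(-5 - 1/(-2)) = -12 + 3*(-5 - ½*(-1)) = -12 + 3*(-5 + ½) = -12 + 3*(-9/2) = -12 - 27/2 = -51/2 ≈ -25.500)
S = -67/2 (S = -8 + (-51/2 + 0*(-1)) = -8 + (-51/2 + 0) = -8 - 51/2 = -67/2 ≈ -33.500)
S² = (-67/2)² = 4489/4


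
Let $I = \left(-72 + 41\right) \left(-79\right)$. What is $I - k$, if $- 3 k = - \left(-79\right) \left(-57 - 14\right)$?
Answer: $\frac{1738}{3} \approx 579.33$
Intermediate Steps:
$I = 2449$ ($I = \left(-31\right) \left(-79\right) = 2449$)
$k = \frac{5609}{3}$ ($k = - \frac{\left(-1\right) \left(- 79 \left(-57 - 14\right)\right)}{3} = - \frac{\left(-1\right) \left(\left(-79\right) \left(-71\right)\right)}{3} = - \frac{\left(-1\right) 5609}{3} = \left(- \frac{1}{3}\right) \left(-5609\right) = \frac{5609}{3} \approx 1869.7$)
$I - k = 2449 - \frac{5609}{3} = \frac{1738}{3}$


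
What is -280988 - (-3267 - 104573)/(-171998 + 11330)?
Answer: -11286471956/40167 ≈ -2.8099e+5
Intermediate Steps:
-280988 - (-3267 - 104573)/(-171998 + 11330) = -280988 - (-107840)/(-160668) = -280988 - (-107840)*(-1)/160668 = -280988 - 1*26960/40167 = -280988 - 26960/40167 = -11286471956/40167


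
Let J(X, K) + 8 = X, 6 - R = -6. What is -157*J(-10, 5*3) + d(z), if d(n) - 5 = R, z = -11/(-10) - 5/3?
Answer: 2843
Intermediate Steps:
R = 12 (R = 6 - 1*(-6) = 6 + 6 = 12)
z = -17/30 (z = -11*(-⅒) - 5*⅓ = 11/10 - 5/3 = -17/30 ≈ -0.56667)
d(n) = 17 (d(n) = 5 + 12 = 17)
J(X, K) = -8 + X
-157*J(-10, 5*3) + d(z) = -157*(-8 - 10) + 17 = -157*(-18) + 17 = 2826 + 17 = 2843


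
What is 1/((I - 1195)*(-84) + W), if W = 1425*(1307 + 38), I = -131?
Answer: 1/2028009 ≈ 4.9309e-7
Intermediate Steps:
W = 1916625 (W = 1425*1345 = 1916625)
1/((I - 1195)*(-84) + W) = 1/((-131 - 1195)*(-84) + 1916625) = 1/(-1326*(-84) + 1916625) = 1/(111384 + 1916625) = 1/2028009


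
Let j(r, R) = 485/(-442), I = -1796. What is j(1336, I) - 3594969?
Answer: -1588976783/442 ≈ -3.5950e+6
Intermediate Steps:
j(r, R) = -485/442 (j(r, R) = 485*(-1/442) = -485/442)
j(1336, I) - 3594969 = -485/442 - 3594969 = -1588976783/442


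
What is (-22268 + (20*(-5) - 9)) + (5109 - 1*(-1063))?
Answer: -16205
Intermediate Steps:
(-22268 + (20*(-5) - 9)) + (5109 - 1*(-1063)) = (-22268 + (-100 - 9)) + (5109 + 1063) = (-22268 - 109) + 6172 = -22377 + 6172 = -16205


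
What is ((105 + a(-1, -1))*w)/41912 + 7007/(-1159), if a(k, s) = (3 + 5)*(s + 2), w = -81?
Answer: -304285711/48576008 ≈ -6.2641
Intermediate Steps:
a(k, s) = 16 + 8*s (a(k, s) = 8*(2 + s) = 16 + 8*s)
((105 + a(-1, -1))*w)/41912 + 7007/(-1159) = ((105 + (16 + 8*(-1)))*(-81))/41912 + 7007/(-1159) = ((105 + (16 - 8))*(-81))*(1/41912) + 7007*(-1/1159) = ((105 + 8)*(-81))*(1/41912) - 7007/1159 = (113*(-81))*(1/41912) - 7007/1159 = -9153*1/41912 - 7007/1159 = -9153/41912 - 7007/1159 = -304285711/48576008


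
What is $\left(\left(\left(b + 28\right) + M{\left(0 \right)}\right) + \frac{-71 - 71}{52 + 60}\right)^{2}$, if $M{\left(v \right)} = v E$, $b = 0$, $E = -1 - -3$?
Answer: $\frac{2241009}{3136} \approx 714.61$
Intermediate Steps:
$E = 2$ ($E = -1 + 3 = 2$)
$M{\left(v \right)} = 2 v$ ($M{\left(v \right)} = v 2 = 2 v$)
$\left(\left(\left(b + 28\right) + M{\left(0 \right)}\right) + \frac{-71 - 71}{52 + 60}\right)^{2} = \left(\left(\left(0 + 28\right) + 2 \cdot 0\right) + \frac{-71 - 71}{52 + 60}\right)^{2} = \left(\left(28 + 0\right) - \frac{142}{112}\right)^{2} = \left(28 - \frac{71}{56}\right)^{2} = \left(\frac{1497}{56}\right)^{2} = \frac{2241009}{3136}$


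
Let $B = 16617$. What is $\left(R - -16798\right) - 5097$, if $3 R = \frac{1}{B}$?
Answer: $\frac{583306552}{49851} \approx 11701.0$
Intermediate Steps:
$R = \frac{1}{49851}$ ($R = \frac{1}{3 \cdot 16617} = \frac{1}{3} \cdot \frac{1}{16617} = \frac{1}{49851} \approx 2.006 \cdot 10^{-5}$)
$\left(R - -16798\right) - 5097 = \left(\frac{1}{49851} - -16798\right) - 5097 = \left(\frac{1}{49851} + 16798\right) - 5097 = \frac{837397099}{49851} - 5097 = \frac{583306552}{49851}$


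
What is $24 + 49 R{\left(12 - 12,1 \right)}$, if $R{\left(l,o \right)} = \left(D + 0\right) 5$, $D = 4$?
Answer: $1004$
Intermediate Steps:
$R{\left(l,o \right)} = 20$ ($R{\left(l,o \right)} = \left(4 + 0\right) 5 = 4 \cdot 5 = 20$)
$24 + 49 R{\left(12 - 12,1 \right)} = 24 + 49 \cdot 20 = 24 + 980 = 1004$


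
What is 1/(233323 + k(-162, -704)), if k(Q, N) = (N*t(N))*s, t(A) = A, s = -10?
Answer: -1/4722837 ≈ -2.1174e-7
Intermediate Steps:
k(Q, N) = -10*N² (k(Q, N) = (N*N)*(-10) = N²*(-10) = -10*N²)
1/(233323 + k(-162, -704)) = 1/(233323 - 10*(-704)²) = 1/(233323 - 10*495616) = 1/(233323 - 4956160) = 1/(-4722837) = -1/4722837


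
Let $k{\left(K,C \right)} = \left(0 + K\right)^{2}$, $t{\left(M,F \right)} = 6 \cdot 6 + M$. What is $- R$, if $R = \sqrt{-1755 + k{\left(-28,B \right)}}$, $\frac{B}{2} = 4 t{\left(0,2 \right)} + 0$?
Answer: $- i \sqrt{971} \approx - 31.161 i$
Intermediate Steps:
$t{\left(M,F \right)} = 36 + M$
$B = 288$ ($B = 2 \left(4 \left(36 + 0\right) + 0\right) = 2 \left(4 \cdot 36 + 0\right) = 2 \left(144 + 0\right) = 2 \cdot 144 = 288$)
$k{\left(K,C \right)} = K^{2}$
$R = i \sqrt{971}$ ($R = \sqrt{-1755 + \left(-28\right)^{2}} = \sqrt{-1755 + 784} = \sqrt{-971} = i \sqrt{971} \approx 31.161 i$)
$- R = - i \sqrt{971}$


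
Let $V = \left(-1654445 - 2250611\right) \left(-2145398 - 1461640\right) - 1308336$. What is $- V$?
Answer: $-14085684075792$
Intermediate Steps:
$V = 14085684075792$ ($V = \left(-3905056\right) \left(-3607038\right) - 1308336 = 14085685384128 - 1308336 = 14085684075792$)
$- V = \left(-1\right) 14085684075792 = -14085684075792$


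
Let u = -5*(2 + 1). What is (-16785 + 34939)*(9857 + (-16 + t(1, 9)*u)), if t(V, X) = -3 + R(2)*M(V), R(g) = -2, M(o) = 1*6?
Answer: 182738164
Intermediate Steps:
M(o) = 6
t(V, X) = -15 (t(V, X) = -3 - 2*6 = -3 - 12 = -15)
u = -15 (u = -5*3 = -15)
(-16785 + 34939)*(9857 + (-16 + t(1, 9)*u)) = (-16785 + 34939)*(9857 + (-16 - 15*(-15))) = 18154*(9857 + (-16 + 225)) = 18154*(9857 + 209) = 18154*10066 = 182738164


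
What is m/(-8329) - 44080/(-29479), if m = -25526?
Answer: 1119623274/245530591 ≈ 4.5600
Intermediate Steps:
m/(-8329) - 44080/(-29479) = -25526/(-8329) - 44080/(-29479) = -25526*(-1/8329) - 44080*(-1/29479) = 25526/8329 + 44080/29479 = 1119623274/245530591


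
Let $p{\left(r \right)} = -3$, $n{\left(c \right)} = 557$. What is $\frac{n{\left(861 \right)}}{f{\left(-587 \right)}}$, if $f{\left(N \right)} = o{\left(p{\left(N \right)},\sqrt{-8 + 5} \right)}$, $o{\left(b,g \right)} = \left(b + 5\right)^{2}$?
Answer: $\frac{557}{4} \approx 139.25$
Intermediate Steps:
$o{\left(b,g \right)} = \left(5 + b\right)^{2}$
$f{\left(N \right)} = 4$ ($f{\left(N \right)} = \left(5 - 3\right)^{2} = 2^{2} = 4$)
$\frac{n{\left(861 \right)}}{f{\left(-587 \right)}} = \frac{557}{4}$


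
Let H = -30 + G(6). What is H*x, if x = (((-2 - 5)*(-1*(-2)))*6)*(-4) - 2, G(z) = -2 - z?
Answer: -12692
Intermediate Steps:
H = -38 (H = -30 + (-2 - 1*6) = -30 + (-2 - 6) = -30 - 8 = -38)
x = 334 (x = (-7*2*6)*(-4) - 2 = -14*6*(-4) - 2 = -84*(-4) - 2 = 336 - 2 = 334)
H*x = -38*334 = -12692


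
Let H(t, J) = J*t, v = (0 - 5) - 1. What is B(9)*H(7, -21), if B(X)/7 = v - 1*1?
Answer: 7203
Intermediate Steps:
v = -6 (v = -5 - 1 = -6)
B(X) = -49 (B(X) = 7*(-6 - 1*1) = 7*(-6 - 1) = 7*(-7) = -49)
B(9)*H(7, -21) = -(-1029)*7 = -49*(-147) = 7203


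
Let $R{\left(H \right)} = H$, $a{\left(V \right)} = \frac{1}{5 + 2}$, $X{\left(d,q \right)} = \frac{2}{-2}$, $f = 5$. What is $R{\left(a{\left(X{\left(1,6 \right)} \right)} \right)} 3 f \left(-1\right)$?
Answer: $- \frac{15}{7} \approx -2.1429$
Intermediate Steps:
$X{\left(d,q \right)} = -1$ ($X{\left(d,q \right)} = 2 \left(- \frac{1}{2}\right) = -1$)
$a{\left(V \right)} = \frac{1}{7}$
$R{\left(a{\left(X{\left(1,6 \right)} \right)} \right)} 3 f \left(-1\right) = \frac{3 \cdot 5 \left(-1\right)}{7} = \frac{15 \left(-1\right)}{7} = \frac{1}{7} \left(-15\right) = - \frac{15}{7}$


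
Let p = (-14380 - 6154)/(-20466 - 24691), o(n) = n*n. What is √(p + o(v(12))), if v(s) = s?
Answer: √294565523294/45157 ≈ 12.019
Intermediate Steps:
o(n) = n²
p = 20534/45157 (p = -20534/(-45157) = -20534*(-1/45157) = 20534/45157 ≈ 0.45472)
√(p + o(v(12))) = √(20534/45157 + 12²) = √(20534/45157 + 144) = √(6523142/45157) = √294565523294/45157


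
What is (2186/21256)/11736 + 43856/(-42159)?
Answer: -1823373974087/1752833613024 ≈ -1.0402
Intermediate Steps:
(2186/21256)/11736 + 43856/(-42159) = (2186*(1/21256))*(1/11736) + 43856*(-1/42159) = (1093/10628)*(1/11736) - 43856/42159 = 1093/124730208 - 43856/42159 = -1823373974087/1752833613024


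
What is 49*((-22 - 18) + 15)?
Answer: -1225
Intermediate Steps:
49*((-22 - 18) + 15) = 49*(-40 + 15) = 49*(-25) = -1225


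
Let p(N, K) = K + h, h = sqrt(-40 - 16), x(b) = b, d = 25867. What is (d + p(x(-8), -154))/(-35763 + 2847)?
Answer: -8571/10972 - I*sqrt(14)/16458 ≈ -0.78117 - 0.00022735*I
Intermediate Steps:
h = 2*I*sqrt(14) (h = sqrt(-56) = 2*I*sqrt(14) ≈ 7.4833*I)
p(N, K) = K + 2*I*sqrt(14)
(d + p(x(-8), -154))/(-35763 + 2847) = (25867 + (-154 + 2*I*sqrt(14)))/(-35763 + 2847) = (25713 + 2*I*sqrt(14))/(-32916) = (25713 + 2*I*sqrt(14))*(-1/32916) = -8571/10972 - I*sqrt(14)/16458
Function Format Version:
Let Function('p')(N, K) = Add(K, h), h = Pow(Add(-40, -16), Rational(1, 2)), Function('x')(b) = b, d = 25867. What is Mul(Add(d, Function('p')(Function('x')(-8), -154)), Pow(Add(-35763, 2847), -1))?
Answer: Add(Rational(-8571, 10972), Mul(Rational(-1, 16458), I, Pow(14, Rational(1, 2)))) ≈ Add(-0.78117, Mul(-0.00022735, I))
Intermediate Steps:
h = Mul(2, I, Pow(14, Rational(1, 2))) (h = Pow(-56, Rational(1, 2)) = Mul(2, I, Pow(14, Rational(1, 2))) ≈ Mul(7.4833, I))
Function('p')(N, K) = Add(K, Mul(2, I, Pow(14, Rational(1, 2))))
Mul(Add(d, Function('p')(Function('x')(-8), -154)), Pow(Add(-35763, 2847), -1)) = Mul(Add(25867, Add(-154, Mul(2, I, Pow(14, Rational(1, 2))))), Pow(Add(-35763, 2847), -1)) = Mul(Add(25713, Mul(2, I, Pow(14, Rational(1, 2)))), Pow(-32916, -1)) = Mul(Add(25713, Mul(2, I, Pow(14, Rational(1, 2)))), Rational(-1, 32916)) = Add(Rational(-8571, 10972), Mul(Rational(-1, 16458), I, Pow(14, Rational(1, 2))))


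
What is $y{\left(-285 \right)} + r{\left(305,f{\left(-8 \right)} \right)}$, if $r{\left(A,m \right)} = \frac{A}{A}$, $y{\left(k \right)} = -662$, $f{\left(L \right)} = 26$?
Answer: $-661$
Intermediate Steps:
$r{\left(A,m \right)} = 1$
$y{\left(-285 \right)} + r{\left(305,f{\left(-8 \right)} \right)} = -662 + 1 = -661$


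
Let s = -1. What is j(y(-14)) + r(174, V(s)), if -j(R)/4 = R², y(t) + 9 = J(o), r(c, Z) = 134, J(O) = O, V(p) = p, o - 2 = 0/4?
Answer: -62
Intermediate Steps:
o = 2 (o = 2 + 0/4 = 2 + 0*(¼) = 2 + 0 = 2)
y(t) = -7 (y(t) = -9 + 2 = -7)
j(R) = -4*R²
j(y(-14)) + r(174, V(s)) = -4*(-7)² + 134 = -4*49 + 134 = -196 + 134 = -62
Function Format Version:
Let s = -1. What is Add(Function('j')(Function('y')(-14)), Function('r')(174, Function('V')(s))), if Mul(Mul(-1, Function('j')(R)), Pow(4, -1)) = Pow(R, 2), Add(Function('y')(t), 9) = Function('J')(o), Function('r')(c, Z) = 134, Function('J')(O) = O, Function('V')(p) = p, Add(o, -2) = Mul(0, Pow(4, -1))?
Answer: -62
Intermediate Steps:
o = 2 (o = Add(2, Mul(0, Pow(4, -1))) = Add(2, Mul(0, Rational(1, 4))) = Add(2, 0) = 2)
Function('y')(t) = -7 (Function('y')(t) = Add(-9, 2) = -7)
Function('j')(R) = Mul(-4, Pow(R, 2))
Add(Function('j')(Function('y')(-14)), Function('r')(174, Function('V')(s))) = Add(Mul(-4, Pow(-7, 2)), 134) = Add(Mul(-4, 49), 134) = Add(-196, 134) = -62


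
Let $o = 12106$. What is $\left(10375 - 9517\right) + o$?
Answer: $12964$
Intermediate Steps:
$\left(10375 - 9517\right) + o = \left(10375 - 9517\right) + 12106 = 858 + 12106 = 12964$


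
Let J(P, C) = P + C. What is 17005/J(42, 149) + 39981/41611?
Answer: 715231426/7947701 ≈ 89.992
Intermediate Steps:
J(P, C) = C + P
17005/J(42, 149) + 39981/41611 = 17005/(149 + 42) + 39981/41611 = 17005/191 + 39981*(1/41611) = 17005*(1/191) + 39981/41611 = 17005/191 + 39981/41611 = 715231426/7947701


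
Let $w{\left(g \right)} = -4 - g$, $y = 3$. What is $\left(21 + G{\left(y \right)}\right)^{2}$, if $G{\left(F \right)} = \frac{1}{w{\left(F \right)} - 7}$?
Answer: $\frac{85849}{196} \approx 438.0$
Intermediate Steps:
$G{\left(F \right)} = \frac{1}{-11 - F}$ ($G{\left(F \right)} = \frac{1}{\left(-4 - F\right) - 7} = \frac{1}{-11 - F}$)
$\left(21 + G{\left(y \right)}\right)^{2} = \left(21 - \frac{1}{11 + 3}\right)^{2} = \left(21 - \frac{1}{14}\right)^{2} = \left(\frac{293}{14}\right)^{2} = \frac{85849}{196}$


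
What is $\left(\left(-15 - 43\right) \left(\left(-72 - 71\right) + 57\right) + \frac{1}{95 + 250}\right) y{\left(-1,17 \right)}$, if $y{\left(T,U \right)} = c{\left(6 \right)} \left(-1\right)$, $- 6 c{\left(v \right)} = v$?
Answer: $\frac{1720861}{345} \approx 4988.0$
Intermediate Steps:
$c{\left(v \right)} = - \frac{v}{6}$
$y{\left(T,U \right)} = 1$ ($y{\left(T,U \right)} = \left(- \frac{1}{6}\right) 6 \left(-1\right) = \left(-1\right) \left(-1\right) = 1$)
$\left(\left(-15 - 43\right) \left(\left(-72 - 71\right) + 57\right) + \frac{1}{95 + 250}\right) y{\left(-1,17 \right)} = \left(\left(-15 - 43\right) \left(\left(-72 - 71\right) + 57\right) + \frac{1}{95 + 250}\right) 1 = \left(- 58 \left(\left(-72 - 71\right) + 57\right) + \frac{1}{345}\right) 1 = \left(- 58 \left(-143 + 57\right) + \frac{1}{345}\right) 1 = \left(\left(-58\right) \left(-86\right) + \frac{1}{345}\right) 1 = \left(4988 + \frac{1}{345}\right) 1 = \frac{1720861}{345} \cdot 1 = \frac{1720861}{345}$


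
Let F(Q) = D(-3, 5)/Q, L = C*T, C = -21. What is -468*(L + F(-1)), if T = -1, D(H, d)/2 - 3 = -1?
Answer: -7956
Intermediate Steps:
D(H, d) = 4 (D(H, d) = 6 + 2*(-1) = 6 - 2 = 4)
L = 21 (L = -21*(-1) = 21)
F(Q) = 4/Q
-468*(L + F(-1)) = -468*(21 + 4/(-1)) = -468*(21 + 4*(-1)) = -468*(21 - 4) = -468*17 = -7956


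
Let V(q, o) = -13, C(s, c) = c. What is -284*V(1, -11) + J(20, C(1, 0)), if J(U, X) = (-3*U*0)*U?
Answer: 3692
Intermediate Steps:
J(U, X) = 0 (J(U, X) = (-3*0)*U = 0*U = 0)
-284*V(1, -11) + J(20, C(1, 0)) = -284*(-13) + 0 = 3692 + 0 = 3692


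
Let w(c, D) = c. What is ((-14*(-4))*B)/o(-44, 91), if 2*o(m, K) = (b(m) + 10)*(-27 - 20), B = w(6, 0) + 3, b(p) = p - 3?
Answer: 1008/1739 ≈ 0.57964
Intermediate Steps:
b(p) = -3 + p
B = 9 (B = 6 + 3 = 9)
o(m, K) = -329/2 - 47*m/2 (o(m, K) = (((-3 + m) + 10)*(-27 - 20))/2 = ((7 + m)*(-47))/2 = (-329 - 47*m)/2 = -329/2 - 47*m/2)
((-14*(-4))*B)/o(-44, 91) = (-14*(-4)*9)/(-329/2 - 47/2*(-44)) = (56*9)/(-329/2 + 1034) = 504/(1739/2) = 504*(2/1739) = 1008/1739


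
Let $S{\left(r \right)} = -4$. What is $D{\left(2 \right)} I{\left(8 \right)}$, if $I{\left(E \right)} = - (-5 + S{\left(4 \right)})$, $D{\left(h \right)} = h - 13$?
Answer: $-99$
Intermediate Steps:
$D{\left(h \right)} = -13 + h$ ($D{\left(h \right)} = h - 13 = -13 + h$)
$I{\left(E \right)} = 9$ ($I{\left(E \right)} = - (-5 - 4) = \left(-1\right) \left(-9\right) = 9$)
$D{\left(2 \right)} I{\left(8 \right)} = \left(-13 + 2\right) 9 = \left(-11\right) 9 = -99$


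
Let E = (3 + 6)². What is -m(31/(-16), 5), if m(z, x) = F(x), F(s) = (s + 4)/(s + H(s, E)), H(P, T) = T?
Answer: -9/86 ≈ -0.10465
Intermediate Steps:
E = 81 (E = 9² = 81)
F(s) = (4 + s)/(81 + s) (F(s) = (s + 4)/(s + 81) = (4 + s)/(81 + s))
m(z, x) = (4 + x)/(81 + x)
-m(31/(-16), 5) = -(4 + 5)/(81 + 5) = -9/86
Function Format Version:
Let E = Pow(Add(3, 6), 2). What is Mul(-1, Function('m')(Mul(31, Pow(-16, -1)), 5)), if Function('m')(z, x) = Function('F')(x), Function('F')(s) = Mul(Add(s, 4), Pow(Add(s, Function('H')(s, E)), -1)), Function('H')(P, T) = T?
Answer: Rational(-9, 86) ≈ -0.10465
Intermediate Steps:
E = 81 (E = Pow(9, 2) = 81)
Function('F')(s) = Mul(Pow(Add(81, s), -1), Add(4, s)) (Function('F')(s) = Mul(Add(s, 4), Pow(Add(s, 81), -1)) = Mul(Add(4, s), Pow(Add(81, s), -1)) = Mul(Pow(Add(81, s), -1), Add(4, s)))
Function('m')(z, x) = Mul(Pow(Add(81, x), -1), Add(4, x))
Mul(-1, Function('m')(Mul(31, Pow(-16, -1)), 5)) = Mul(-1, Mul(Pow(Add(81, 5), -1), Add(4, 5))) = Mul(-1, Mul(Pow(86, -1), 9)) = Mul(-1, Mul(Rational(1, 86), 9)) = Mul(-1, Rational(9, 86)) = Rational(-9, 86)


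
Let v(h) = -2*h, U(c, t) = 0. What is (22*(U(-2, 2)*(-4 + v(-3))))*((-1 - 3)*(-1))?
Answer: 0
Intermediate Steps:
(22*(U(-2, 2)*(-4 + v(-3))))*((-1 - 3)*(-1)) = (22*(0*(-4 - 2*(-3))))*((-1 - 3)*(-1)) = (22*(0*(-4 + 6)))*(-4*(-1)) = (22*(0*2))*4 = (22*0)*4 = 0*4 = 0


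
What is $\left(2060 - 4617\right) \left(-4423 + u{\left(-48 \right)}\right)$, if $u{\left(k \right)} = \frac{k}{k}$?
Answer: $11307054$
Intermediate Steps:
$u{\left(k \right)} = 1$
$\left(2060 - 4617\right) \left(-4423 + u{\left(-48 \right)}\right) = \left(2060 - 4617\right) \left(-4423 + 1\right) = \left(-2557\right) \left(-4422\right) = 11307054$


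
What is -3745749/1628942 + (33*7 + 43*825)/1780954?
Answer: -472345975821/207219340762 ≈ -2.2794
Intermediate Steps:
-3745749/1628942 + (33*7 + 43*825)/1780954 = -3745749*1/1628942 + (231 + 35475)*(1/1780954) = -535107/232706 + 35706*(1/1780954) = -535107/232706 + 17853/890477 = -472345975821/207219340762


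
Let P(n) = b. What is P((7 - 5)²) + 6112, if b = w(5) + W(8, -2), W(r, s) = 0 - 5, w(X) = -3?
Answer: 6104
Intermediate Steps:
W(r, s) = -5
b = -8 (b = -3 - 5 = -8)
P(n) = -8
P((7 - 5)²) + 6112 = -8 + 6112 = 6104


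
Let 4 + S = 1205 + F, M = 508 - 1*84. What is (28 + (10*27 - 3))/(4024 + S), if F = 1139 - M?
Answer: 59/1188 ≈ 0.049663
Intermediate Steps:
M = 424 (M = 508 - 84 = 424)
F = 715 (F = 1139 - 1*424 = 1139 - 424 = 715)
S = 1916 (S = -4 + (1205 + 715) = -4 + 1920 = 1916)
(28 + (10*27 - 3))/(4024 + S) = (28 + (10*27 - 3))/(4024 + 1916) = (28 + (270 - 3))/5940 = (28 + 267)*(1/5940) = 295*(1/5940) = 59/1188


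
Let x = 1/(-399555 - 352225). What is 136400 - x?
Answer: 102542792001/751780 ≈ 1.3640e+5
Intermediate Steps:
x = -1/751780 (x = 1/(-751780) = -1/751780 ≈ -1.3302e-6)
136400 - x = 136400 - 1*(-1/751780) = 136400 + 1/751780 = 102542792001/751780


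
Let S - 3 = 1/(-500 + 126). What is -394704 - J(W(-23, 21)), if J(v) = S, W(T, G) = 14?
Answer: -147620417/374 ≈ -3.9471e+5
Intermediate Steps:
S = 1121/374 (S = 3 + 1/(-500 + 126) = 3 + 1/(-374) = 3 - 1/374 = 1121/374 ≈ 2.9973)
J(v) = 1121/374
-394704 - J(W(-23, 21)) = -394704 - 1*1121/374 = -394704 - 1121/374 = -147620417/374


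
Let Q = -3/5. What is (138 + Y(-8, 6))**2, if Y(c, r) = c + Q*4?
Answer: 407044/25 ≈ 16282.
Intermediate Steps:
Q = -3/5 (Q = -3*1/5 = -3/5 ≈ -0.60000)
Y(c, r) = -12/5 + c (Y(c, r) = c - 3/5*4 = c - 12/5 = -12/5 + c)
(138 + Y(-8, 6))**2 = (138 + (-12/5 - 8))**2 = (138 - 52/5)**2 = (638/5)**2 = 407044/25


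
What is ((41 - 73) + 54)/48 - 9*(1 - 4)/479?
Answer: 5917/11496 ≈ 0.51470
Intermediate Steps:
((41 - 73) + 54)/48 - 9*(1 - 4)/479 = (-32 + 54)*(1/48) - 9*(-3)*(1/479) = 22*(1/48) + 27*(1/479) = 11/24 + 27/479 = 5917/11496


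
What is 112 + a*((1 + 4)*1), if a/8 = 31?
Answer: 1352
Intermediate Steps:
a = 248 (a = 8*31 = 248)
112 + a*((1 + 4)*1) = 112 + 248*((1 + 4)*1) = 112 + 248*(5*1) = 112 + 248*5 = 112 + 1240 = 1352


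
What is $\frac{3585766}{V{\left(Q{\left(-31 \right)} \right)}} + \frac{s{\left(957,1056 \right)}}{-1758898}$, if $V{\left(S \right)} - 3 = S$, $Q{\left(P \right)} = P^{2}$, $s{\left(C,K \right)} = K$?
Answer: $\frac{1576748906971}{423894418} \approx 3719.7$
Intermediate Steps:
$V{\left(S \right)} = 3 + S$
$\frac{3585766}{V{\left(Q{\left(-31 \right)} \right)}} + \frac{s{\left(957,1056 \right)}}{-1758898} = \frac{3585766}{3 + \left(-31\right)^{2}} + \frac{1056}{-1758898} = \frac{3585766}{3 + 961} + 1056 \left(- \frac{1}{1758898}\right) = \frac{3585766}{964} - \frac{528}{879449} = 3585766 \cdot \frac{1}{964} - \frac{528}{879449} = \frac{1792883}{482} - \frac{528}{879449} = \frac{1576748906971}{423894418}$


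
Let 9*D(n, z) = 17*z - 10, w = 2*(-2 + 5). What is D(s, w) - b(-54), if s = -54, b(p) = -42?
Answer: 470/9 ≈ 52.222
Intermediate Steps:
w = 6 (w = 2*3 = 6)
D(n, z) = -10/9 + 17*z/9 (D(n, z) = (17*z - 10)/9 = (-10 + 17*z)/9 = -10/9 + 17*z/9)
D(s, w) - b(-54) = (-10/9 + (17/9)*6) - 1*(-42) = (-10/9 + 34/3) + 42 = 92/9 + 42 = 470/9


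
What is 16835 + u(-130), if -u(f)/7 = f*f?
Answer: -101465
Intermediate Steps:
u(f) = -7*f² (u(f) = -7*f*f = -7*f²)
16835 + u(-130) = 16835 - 7*(-130)² = 16835 - 7*16900 = 16835 - 118300 = -101465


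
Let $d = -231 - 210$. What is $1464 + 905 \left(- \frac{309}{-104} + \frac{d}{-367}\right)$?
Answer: $\frac{200014587}{38168} \approx 5240.4$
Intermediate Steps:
$d = -441$
$1464 + 905 \left(- \frac{309}{-104} + \frac{d}{-367}\right) = 1464 + 905 \left(- \frac{309}{-104} - \frac{441}{-367}\right) = 1464 + 905 \left(\left(-309\right) \left(- \frac{1}{104}\right) - - \frac{441}{367}\right) = 1464 + 905 \left(\frac{309}{104} + \frac{441}{367}\right) = 1464 + 905 \cdot \frac{159267}{38168} = 1464 + \frac{144136635}{38168} = \frac{200014587}{38168}$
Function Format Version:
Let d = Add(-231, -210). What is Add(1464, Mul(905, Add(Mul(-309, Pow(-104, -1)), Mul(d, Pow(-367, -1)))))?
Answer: Rational(200014587, 38168) ≈ 5240.4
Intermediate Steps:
d = -441
Add(1464, Mul(905, Add(Mul(-309, Pow(-104, -1)), Mul(d, Pow(-367, -1))))) = Add(1464, Mul(905, Add(Mul(-309, Pow(-104, -1)), Mul(-441, Pow(-367, -1))))) = Add(1464, Mul(905, Add(Mul(-309, Rational(-1, 104)), Mul(-441, Rational(-1, 367))))) = Add(1464, Mul(905, Add(Rational(309, 104), Rational(441, 367)))) = Add(1464, Mul(905, Rational(159267, 38168))) = Add(1464, Rational(144136635, 38168)) = Rational(200014587, 38168)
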